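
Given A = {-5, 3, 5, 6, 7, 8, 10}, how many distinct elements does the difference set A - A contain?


A - A = {a - a' : a, a' ∈ A}; |A| = 7.
Bounds: 2|A|-1 ≤ |A - A| ≤ |A|² - |A| + 1, i.e. 13 ≤ |A - A| ≤ 43.
Note: 0 ∈ A - A always (from a - a). The set is symmetric: if d ∈ A - A then -d ∈ A - A.
Enumerate nonzero differences d = a - a' with a > a' (then include -d):
Positive differences: {1, 2, 3, 4, 5, 7, 8, 10, 11, 12, 13, 15}
Full difference set: {0} ∪ (positive diffs) ∪ (negative diffs).
|A - A| = 1 + 2·12 = 25 (matches direct enumeration: 25).

|A - A| = 25


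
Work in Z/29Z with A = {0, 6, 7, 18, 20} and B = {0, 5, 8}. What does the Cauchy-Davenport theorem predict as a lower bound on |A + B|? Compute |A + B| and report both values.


Cauchy-Davenport: |A + B| ≥ min(p, |A| + |B| - 1) for A, B nonempty in Z/pZ.
|A| = 5, |B| = 3, p = 29.
CD lower bound = min(29, 5 + 3 - 1) = min(29, 7) = 7.
Compute A + B mod 29 directly:
a = 0: 0+0=0, 0+5=5, 0+8=8
a = 6: 6+0=6, 6+5=11, 6+8=14
a = 7: 7+0=7, 7+5=12, 7+8=15
a = 18: 18+0=18, 18+5=23, 18+8=26
a = 20: 20+0=20, 20+5=25, 20+8=28
A + B = {0, 5, 6, 7, 8, 11, 12, 14, 15, 18, 20, 23, 25, 26, 28}, so |A + B| = 15.
Verify: 15 ≥ 7? Yes ✓.

CD lower bound = 7, actual |A + B| = 15.


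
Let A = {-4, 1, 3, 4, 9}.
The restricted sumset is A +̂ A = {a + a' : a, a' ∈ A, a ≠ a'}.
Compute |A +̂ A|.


Restricted sumset: A +̂ A = {a + a' : a ∈ A, a' ∈ A, a ≠ a'}.
Equivalently, take A + A and drop any sum 2a that is achievable ONLY as a + a for a ∈ A (i.e. sums representable only with equal summands).
Enumerate pairs (a, a') with a < a' (symmetric, so each unordered pair gives one sum; this covers all a ≠ a'):
  -4 + 1 = -3
  -4 + 3 = -1
  -4 + 4 = 0
  -4 + 9 = 5
  1 + 3 = 4
  1 + 4 = 5
  1 + 9 = 10
  3 + 4 = 7
  3 + 9 = 12
  4 + 9 = 13
Collected distinct sums: {-3, -1, 0, 4, 5, 7, 10, 12, 13}
|A +̂ A| = 9
(Reference bound: |A +̂ A| ≥ 2|A| - 3 for |A| ≥ 2, with |A| = 5 giving ≥ 7.)

|A +̂ A| = 9


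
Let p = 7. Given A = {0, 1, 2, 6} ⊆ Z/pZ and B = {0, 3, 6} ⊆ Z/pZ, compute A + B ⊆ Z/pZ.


Work in Z/7Z: reduce every sum a + b modulo 7.
Enumerate all 12 pairs:
a = 0: 0+0=0, 0+3=3, 0+6=6
a = 1: 1+0=1, 1+3=4, 1+6=0
a = 2: 2+0=2, 2+3=5, 2+6=1
a = 6: 6+0=6, 6+3=2, 6+6=5
Distinct residues collected: {0, 1, 2, 3, 4, 5, 6}
|A + B| = 7 (out of 7 total residues).

A + B = {0, 1, 2, 3, 4, 5, 6}


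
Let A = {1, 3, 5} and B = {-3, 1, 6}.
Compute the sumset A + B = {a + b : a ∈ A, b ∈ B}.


A + B = {a + b : a ∈ A, b ∈ B}.
Enumerate all |A|·|B| = 3·3 = 9 pairs (a, b) and collect distinct sums.
a = 1: 1+-3=-2, 1+1=2, 1+6=7
a = 3: 3+-3=0, 3+1=4, 3+6=9
a = 5: 5+-3=2, 5+1=6, 5+6=11
Collecting distinct sums: A + B = {-2, 0, 2, 4, 6, 7, 9, 11}
|A + B| = 8

A + B = {-2, 0, 2, 4, 6, 7, 9, 11}


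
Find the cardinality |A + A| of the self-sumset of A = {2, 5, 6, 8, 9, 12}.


A + A = {a + a' : a, a' ∈ A}; |A| = 6.
General bounds: 2|A| - 1 ≤ |A + A| ≤ |A|(|A|+1)/2, i.e. 11 ≤ |A + A| ≤ 21.
Lower bound 2|A|-1 is attained iff A is an arithmetic progression.
Enumerate sums a + a' for a ≤ a' (symmetric, so this suffices):
a = 2: 2+2=4, 2+5=7, 2+6=8, 2+8=10, 2+9=11, 2+12=14
a = 5: 5+5=10, 5+6=11, 5+8=13, 5+9=14, 5+12=17
a = 6: 6+6=12, 6+8=14, 6+9=15, 6+12=18
a = 8: 8+8=16, 8+9=17, 8+12=20
a = 9: 9+9=18, 9+12=21
a = 12: 12+12=24
Distinct sums: {4, 7, 8, 10, 11, 12, 13, 14, 15, 16, 17, 18, 20, 21, 24}
|A + A| = 15

|A + A| = 15


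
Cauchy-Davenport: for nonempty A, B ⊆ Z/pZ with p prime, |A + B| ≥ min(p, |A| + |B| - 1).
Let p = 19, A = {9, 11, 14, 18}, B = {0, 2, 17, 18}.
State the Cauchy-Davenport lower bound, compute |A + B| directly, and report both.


Cauchy-Davenport: |A + B| ≥ min(p, |A| + |B| - 1) for A, B nonempty in Z/pZ.
|A| = 4, |B| = 4, p = 19.
CD lower bound = min(19, 4 + 4 - 1) = min(19, 7) = 7.
Compute A + B mod 19 directly:
a = 9: 9+0=9, 9+2=11, 9+17=7, 9+18=8
a = 11: 11+0=11, 11+2=13, 11+17=9, 11+18=10
a = 14: 14+0=14, 14+2=16, 14+17=12, 14+18=13
a = 18: 18+0=18, 18+2=1, 18+17=16, 18+18=17
A + B = {1, 7, 8, 9, 10, 11, 12, 13, 14, 16, 17, 18}, so |A + B| = 12.
Verify: 12 ≥ 7? Yes ✓.

CD lower bound = 7, actual |A + B| = 12.


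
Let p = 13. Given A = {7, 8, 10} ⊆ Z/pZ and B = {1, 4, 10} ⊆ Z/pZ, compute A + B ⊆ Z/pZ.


Work in Z/13Z: reduce every sum a + b modulo 13.
Enumerate all 9 pairs:
a = 7: 7+1=8, 7+4=11, 7+10=4
a = 8: 8+1=9, 8+4=12, 8+10=5
a = 10: 10+1=11, 10+4=1, 10+10=7
Distinct residues collected: {1, 4, 5, 7, 8, 9, 11, 12}
|A + B| = 8 (out of 13 total residues).

A + B = {1, 4, 5, 7, 8, 9, 11, 12}


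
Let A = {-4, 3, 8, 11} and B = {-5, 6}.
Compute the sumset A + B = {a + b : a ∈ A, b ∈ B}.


A + B = {a + b : a ∈ A, b ∈ B}.
Enumerate all |A|·|B| = 4·2 = 8 pairs (a, b) and collect distinct sums.
a = -4: -4+-5=-9, -4+6=2
a = 3: 3+-5=-2, 3+6=9
a = 8: 8+-5=3, 8+6=14
a = 11: 11+-5=6, 11+6=17
Collecting distinct sums: A + B = {-9, -2, 2, 3, 6, 9, 14, 17}
|A + B| = 8

A + B = {-9, -2, 2, 3, 6, 9, 14, 17}


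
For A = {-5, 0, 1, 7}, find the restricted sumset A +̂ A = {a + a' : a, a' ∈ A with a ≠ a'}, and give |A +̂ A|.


Restricted sumset: A +̂ A = {a + a' : a ∈ A, a' ∈ A, a ≠ a'}.
Equivalently, take A + A and drop any sum 2a that is achievable ONLY as a + a for a ∈ A (i.e. sums representable only with equal summands).
Enumerate pairs (a, a') with a < a' (symmetric, so each unordered pair gives one sum; this covers all a ≠ a'):
  -5 + 0 = -5
  -5 + 1 = -4
  -5 + 7 = 2
  0 + 1 = 1
  0 + 7 = 7
  1 + 7 = 8
Collected distinct sums: {-5, -4, 1, 2, 7, 8}
|A +̂ A| = 6
(Reference bound: |A +̂ A| ≥ 2|A| - 3 for |A| ≥ 2, with |A| = 4 giving ≥ 5.)

|A +̂ A| = 6


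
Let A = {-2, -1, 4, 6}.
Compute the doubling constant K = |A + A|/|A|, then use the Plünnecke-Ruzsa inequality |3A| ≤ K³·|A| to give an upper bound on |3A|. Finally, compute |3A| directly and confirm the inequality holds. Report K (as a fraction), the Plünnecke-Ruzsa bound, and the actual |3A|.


|A| = 4.
Step 1: Compute A + A by enumerating all 16 pairs.
A + A = {-4, -3, -2, 2, 3, 4, 5, 8, 10, 12}, so |A + A| = 10.
Step 2: Doubling constant K = |A + A|/|A| = 10/4 = 10/4 ≈ 2.5000.
Step 3: Plünnecke-Ruzsa gives |3A| ≤ K³·|A| = (2.5000)³ · 4 ≈ 62.5000.
Step 4: Compute 3A = A + A + A directly by enumerating all triples (a,b,c) ∈ A³; |3A| = 19.
Step 5: Check 19 ≤ 62.5000? Yes ✓.

K = 10/4, Plünnecke-Ruzsa bound K³|A| ≈ 62.5000, |3A| = 19, inequality holds.


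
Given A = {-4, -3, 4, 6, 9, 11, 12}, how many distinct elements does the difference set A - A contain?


A - A = {a - a' : a, a' ∈ A}; |A| = 7.
Bounds: 2|A|-1 ≤ |A - A| ≤ |A|² - |A| + 1, i.e. 13 ≤ |A - A| ≤ 43.
Note: 0 ∈ A - A always (from a - a). The set is symmetric: if d ∈ A - A then -d ∈ A - A.
Enumerate nonzero differences d = a - a' with a > a' (then include -d):
Positive differences: {1, 2, 3, 5, 6, 7, 8, 9, 10, 12, 13, 14, 15, 16}
Full difference set: {0} ∪ (positive diffs) ∪ (negative diffs).
|A - A| = 1 + 2·14 = 29 (matches direct enumeration: 29).

|A - A| = 29


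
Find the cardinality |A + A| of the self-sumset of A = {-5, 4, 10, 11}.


A + A = {a + a' : a, a' ∈ A}; |A| = 4.
General bounds: 2|A| - 1 ≤ |A + A| ≤ |A|(|A|+1)/2, i.e. 7 ≤ |A + A| ≤ 10.
Lower bound 2|A|-1 is attained iff A is an arithmetic progression.
Enumerate sums a + a' for a ≤ a' (symmetric, so this suffices):
a = -5: -5+-5=-10, -5+4=-1, -5+10=5, -5+11=6
a = 4: 4+4=8, 4+10=14, 4+11=15
a = 10: 10+10=20, 10+11=21
a = 11: 11+11=22
Distinct sums: {-10, -1, 5, 6, 8, 14, 15, 20, 21, 22}
|A + A| = 10

|A + A| = 10


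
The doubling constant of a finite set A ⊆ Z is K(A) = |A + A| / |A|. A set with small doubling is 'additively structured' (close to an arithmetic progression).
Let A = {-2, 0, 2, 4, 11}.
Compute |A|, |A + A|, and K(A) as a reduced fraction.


|A| = 5.
Compute A + A by enumerating all 25 pairs.
A + A = {-4, -2, 0, 2, 4, 6, 8, 9, 11, 13, 15, 22}, so |A + A| = 12.
K = |A + A| / |A| = 12/5 (already in lowest terms) ≈ 2.4000.
Reference: AP of size 5 gives K = 9/5 ≈ 1.8000; a fully generic set of size 5 gives K ≈ 3.0000.

|A| = 5, |A + A| = 12, K = 12/5.


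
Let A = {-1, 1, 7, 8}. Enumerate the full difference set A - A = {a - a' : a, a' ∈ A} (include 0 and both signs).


A - A = {a - a' : a, a' ∈ A}.
Compute a - a' for each ordered pair (a, a'):
a = -1: -1--1=0, -1-1=-2, -1-7=-8, -1-8=-9
a = 1: 1--1=2, 1-1=0, 1-7=-6, 1-8=-7
a = 7: 7--1=8, 7-1=6, 7-7=0, 7-8=-1
a = 8: 8--1=9, 8-1=7, 8-7=1, 8-8=0
Collecting distinct values (and noting 0 appears from a-a):
A - A = {-9, -8, -7, -6, -2, -1, 0, 1, 2, 6, 7, 8, 9}
|A - A| = 13

A - A = {-9, -8, -7, -6, -2, -1, 0, 1, 2, 6, 7, 8, 9}


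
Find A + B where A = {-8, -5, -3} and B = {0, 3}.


A + B = {a + b : a ∈ A, b ∈ B}.
Enumerate all |A|·|B| = 3·2 = 6 pairs (a, b) and collect distinct sums.
a = -8: -8+0=-8, -8+3=-5
a = -5: -5+0=-5, -5+3=-2
a = -3: -3+0=-3, -3+3=0
Collecting distinct sums: A + B = {-8, -5, -3, -2, 0}
|A + B| = 5

A + B = {-8, -5, -3, -2, 0}


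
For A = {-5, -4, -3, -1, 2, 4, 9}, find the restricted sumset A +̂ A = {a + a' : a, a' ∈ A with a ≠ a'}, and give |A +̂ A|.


Restricted sumset: A +̂ A = {a + a' : a ∈ A, a' ∈ A, a ≠ a'}.
Equivalently, take A + A and drop any sum 2a that is achievable ONLY as a + a for a ∈ A (i.e. sums representable only with equal summands).
Enumerate pairs (a, a') with a < a' (symmetric, so each unordered pair gives one sum; this covers all a ≠ a'):
  -5 + -4 = -9
  -5 + -3 = -8
  -5 + -1 = -6
  -5 + 2 = -3
  -5 + 4 = -1
  -5 + 9 = 4
  -4 + -3 = -7
  -4 + -1 = -5
  -4 + 2 = -2
  -4 + 4 = 0
  -4 + 9 = 5
  -3 + -1 = -4
  -3 + 2 = -1
  -3 + 4 = 1
  -3 + 9 = 6
  -1 + 2 = 1
  -1 + 4 = 3
  -1 + 9 = 8
  2 + 4 = 6
  2 + 9 = 11
  4 + 9 = 13
Collected distinct sums: {-9, -8, -7, -6, -5, -4, -3, -2, -1, 0, 1, 3, 4, 5, 6, 8, 11, 13}
|A +̂ A| = 18
(Reference bound: |A +̂ A| ≥ 2|A| - 3 for |A| ≥ 2, with |A| = 7 giving ≥ 11.)

|A +̂ A| = 18


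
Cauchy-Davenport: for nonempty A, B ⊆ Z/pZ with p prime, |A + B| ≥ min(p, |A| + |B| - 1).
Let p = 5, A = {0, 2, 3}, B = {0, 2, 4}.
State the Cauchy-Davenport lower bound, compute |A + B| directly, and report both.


Cauchy-Davenport: |A + B| ≥ min(p, |A| + |B| - 1) for A, B nonempty in Z/pZ.
|A| = 3, |B| = 3, p = 5.
CD lower bound = min(5, 3 + 3 - 1) = min(5, 5) = 5.
Compute A + B mod 5 directly:
a = 0: 0+0=0, 0+2=2, 0+4=4
a = 2: 2+0=2, 2+2=4, 2+4=1
a = 3: 3+0=3, 3+2=0, 3+4=2
A + B = {0, 1, 2, 3, 4}, so |A + B| = 5.
Verify: 5 ≥ 5? Yes ✓.

CD lower bound = 5, actual |A + B| = 5.


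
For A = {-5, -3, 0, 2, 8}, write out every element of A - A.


A - A = {a - a' : a, a' ∈ A}.
Compute a - a' for each ordered pair (a, a'):
a = -5: -5--5=0, -5--3=-2, -5-0=-5, -5-2=-7, -5-8=-13
a = -3: -3--5=2, -3--3=0, -3-0=-3, -3-2=-5, -3-8=-11
a = 0: 0--5=5, 0--3=3, 0-0=0, 0-2=-2, 0-8=-8
a = 2: 2--5=7, 2--3=5, 2-0=2, 2-2=0, 2-8=-6
a = 8: 8--5=13, 8--3=11, 8-0=8, 8-2=6, 8-8=0
Collecting distinct values (and noting 0 appears from a-a):
A - A = {-13, -11, -8, -7, -6, -5, -3, -2, 0, 2, 3, 5, 6, 7, 8, 11, 13}
|A - A| = 17

A - A = {-13, -11, -8, -7, -6, -5, -3, -2, 0, 2, 3, 5, 6, 7, 8, 11, 13}


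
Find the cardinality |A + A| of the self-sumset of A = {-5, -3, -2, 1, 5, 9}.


A + A = {a + a' : a, a' ∈ A}; |A| = 6.
General bounds: 2|A| - 1 ≤ |A + A| ≤ |A|(|A|+1)/2, i.e. 11 ≤ |A + A| ≤ 21.
Lower bound 2|A|-1 is attained iff A is an arithmetic progression.
Enumerate sums a + a' for a ≤ a' (symmetric, so this suffices):
a = -5: -5+-5=-10, -5+-3=-8, -5+-2=-7, -5+1=-4, -5+5=0, -5+9=4
a = -3: -3+-3=-6, -3+-2=-5, -3+1=-2, -3+5=2, -3+9=6
a = -2: -2+-2=-4, -2+1=-1, -2+5=3, -2+9=7
a = 1: 1+1=2, 1+5=6, 1+9=10
a = 5: 5+5=10, 5+9=14
a = 9: 9+9=18
Distinct sums: {-10, -8, -7, -6, -5, -4, -2, -1, 0, 2, 3, 4, 6, 7, 10, 14, 18}
|A + A| = 17

|A + A| = 17


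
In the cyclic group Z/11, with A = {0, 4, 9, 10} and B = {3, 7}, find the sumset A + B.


Work in Z/11Z: reduce every sum a + b modulo 11.
Enumerate all 8 pairs:
a = 0: 0+3=3, 0+7=7
a = 4: 4+3=7, 4+7=0
a = 9: 9+3=1, 9+7=5
a = 10: 10+3=2, 10+7=6
Distinct residues collected: {0, 1, 2, 3, 5, 6, 7}
|A + B| = 7 (out of 11 total residues).

A + B = {0, 1, 2, 3, 5, 6, 7}


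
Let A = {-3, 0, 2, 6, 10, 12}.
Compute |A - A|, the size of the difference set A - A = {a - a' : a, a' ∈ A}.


A - A = {a - a' : a, a' ∈ A}; |A| = 6.
Bounds: 2|A|-1 ≤ |A - A| ≤ |A|² - |A| + 1, i.e. 11 ≤ |A - A| ≤ 31.
Note: 0 ∈ A - A always (from a - a). The set is symmetric: if d ∈ A - A then -d ∈ A - A.
Enumerate nonzero differences d = a - a' with a > a' (then include -d):
Positive differences: {2, 3, 4, 5, 6, 8, 9, 10, 12, 13, 15}
Full difference set: {0} ∪ (positive diffs) ∪ (negative diffs).
|A - A| = 1 + 2·11 = 23 (matches direct enumeration: 23).

|A - A| = 23


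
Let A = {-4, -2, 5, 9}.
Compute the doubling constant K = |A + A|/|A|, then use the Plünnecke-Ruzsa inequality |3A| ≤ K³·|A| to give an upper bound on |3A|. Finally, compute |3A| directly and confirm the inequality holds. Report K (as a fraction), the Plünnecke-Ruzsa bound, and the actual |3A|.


|A| = 4.
Step 1: Compute A + A by enumerating all 16 pairs.
A + A = {-8, -6, -4, 1, 3, 5, 7, 10, 14, 18}, so |A + A| = 10.
Step 2: Doubling constant K = |A + A|/|A| = 10/4 = 10/4 ≈ 2.5000.
Step 3: Plünnecke-Ruzsa gives |3A| ≤ K³·|A| = (2.5000)³ · 4 ≈ 62.5000.
Step 4: Compute 3A = A + A + A directly by enumerating all triples (a,b,c) ∈ A³; |3A| = 19.
Step 5: Check 19 ≤ 62.5000? Yes ✓.

K = 10/4, Plünnecke-Ruzsa bound K³|A| ≈ 62.5000, |3A| = 19, inequality holds.


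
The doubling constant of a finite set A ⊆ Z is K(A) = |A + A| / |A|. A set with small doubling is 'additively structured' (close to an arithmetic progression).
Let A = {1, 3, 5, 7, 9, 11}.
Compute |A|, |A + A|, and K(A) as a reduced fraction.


|A| = 6.
Compute A + A by enumerating all 36 pairs.
A + A = {2, 4, 6, 8, 10, 12, 14, 16, 18, 20, 22}, so |A + A| = 11.
K = |A + A| / |A| = 11/6 (already in lowest terms) ≈ 1.8333.
Reference: AP of size 6 gives K = 11/6 ≈ 1.8333; a fully generic set of size 6 gives K ≈ 3.5000.

|A| = 6, |A + A| = 11, K = 11/6.


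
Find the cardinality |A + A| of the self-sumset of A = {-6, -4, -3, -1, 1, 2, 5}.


A + A = {a + a' : a, a' ∈ A}; |A| = 7.
General bounds: 2|A| - 1 ≤ |A + A| ≤ |A|(|A|+1)/2, i.e. 13 ≤ |A + A| ≤ 28.
Lower bound 2|A|-1 is attained iff A is an arithmetic progression.
Enumerate sums a + a' for a ≤ a' (symmetric, so this suffices):
a = -6: -6+-6=-12, -6+-4=-10, -6+-3=-9, -6+-1=-7, -6+1=-5, -6+2=-4, -6+5=-1
a = -4: -4+-4=-8, -4+-3=-7, -4+-1=-5, -4+1=-3, -4+2=-2, -4+5=1
a = -3: -3+-3=-6, -3+-1=-4, -3+1=-2, -3+2=-1, -3+5=2
a = -1: -1+-1=-2, -1+1=0, -1+2=1, -1+5=4
a = 1: 1+1=2, 1+2=3, 1+5=6
a = 2: 2+2=4, 2+5=7
a = 5: 5+5=10
Distinct sums: {-12, -10, -9, -8, -7, -6, -5, -4, -3, -2, -1, 0, 1, 2, 3, 4, 6, 7, 10}
|A + A| = 19

|A + A| = 19


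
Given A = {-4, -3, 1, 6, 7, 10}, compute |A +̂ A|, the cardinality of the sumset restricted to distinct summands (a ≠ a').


Restricted sumset: A +̂ A = {a + a' : a ∈ A, a' ∈ A, a ≠ a'}.
Equivalently, take A + A and drop any sum 2a that is achievable ONLY as a + a for a ∈ A (i.e. sums representable only with equal summands).
Enumerate pairs (a, a') with a < a' (symmetric, so each unordered pair gives one sum; this covers all a ≠ a'):
  -4 + -3 = -7
  -4 + 1 = -3
  -4 + 6 = 2
  -4 + 7 = 3
  -4 + 10 = 6
  -3 + 1 = -2
  -3 + 6 = 3
  -3 + 7 = 4
  -3 + 10 = 7
  1 + 6 = 7
  1 + 7 = 8
  1 + 10 = 11
  6 + 7 = 13
  6 + 10 = 16
  7 + 10 = 17
Collected distinct sums: {-7, -3, -2, 2, 3, 4, 6, 7, 8, 11, 13, 16, 17}
|A +̂ A| = 13
(Reference bound: |A +̂ A| ≥ 2|A| - 3 for |A| ≥ 2, with |A| = 6 giving ≥ 9.)

|A +̂ A| = 13


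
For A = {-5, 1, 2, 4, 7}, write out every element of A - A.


A - A = {a - a' : a, a' ∈ A}.
Compute a - a' for each ordered pair (a, a'):
a = -5: -5--5=0, -5-1=-6, -5-2=-7, -5-4=-9, -5-7=-12
a = 1: 1--5=6, 1-1=0, 1-2=-1, 1-4=-3, 1-7=-6
a = 2: 2--5=7, 2-1=1, 2-2=0, 2-4=-2, 2-7=-5
a = 4: 4--5=9, 4-1=3, 4-2=2, 4-4=0, 4-7=-3
a = 7: 7--5=12, 7-1=6, 7-2=5, 7-4=3, 7-7=0
Collecting distinct values (and noting 0 appears from a-a):
A - A = {-12, -9, -7, -6, -5, -3, -2, -1, 0, 1, 2, 3, 5, 6, 7, 9, 12}
|A - A| = 17

A - A = {-12, -9, -7, -6, -5, -3, -2, -1, 0, 1, 2, 3, 5, 6, 7, 9, 12}


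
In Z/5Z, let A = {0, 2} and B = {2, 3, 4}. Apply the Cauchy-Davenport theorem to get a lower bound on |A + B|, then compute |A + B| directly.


Cauchy-Davenport: |A + B| ≥ min(p, |A| + |B| - 1) for A, B nonempty in Z/pZ.
|A| = 2, |B| = 3, p = 5.
CD lower bound = min(5, 2 + 3 - 1) = min(5, 4) = 4.
Compute A + B mod 5 directly:
a = 0: 0+2=2, 0+3=3, 0+4=4
a = 2: 2+2=4, 2+3=0, 2+4=1
A + B = {0, 1, 2, 3, 4}, so |A + B| = 5.
Verify: 5 ≥ 4? Yes ✓.

CD lower bound = 4, actual |A + B| = 5.


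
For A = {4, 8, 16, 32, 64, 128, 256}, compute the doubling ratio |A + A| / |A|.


|A| = 7.
Compute A + A by enumerating all 49 pairs.
A + A = {8, 12, 16, 20, 24, 32, 36, 40, 48, 64, 68, 72, 80, 96, 128, 132, 136, 144, 160, 192, 256, 260, 264, 272, 288, 320, 384, 512}, so |A + A| = 28.
K = |A + A| / |A| = 28/7 = 4/1 ≈ 4.0000.
Reference: AP of size 7 gives K = 13/7 ≈ 1.8571; a fully generic set of size 7 gives K ≈ 4.0000.

|A| = 7, |A + A| = 28, K = 28/7 = 4/1.


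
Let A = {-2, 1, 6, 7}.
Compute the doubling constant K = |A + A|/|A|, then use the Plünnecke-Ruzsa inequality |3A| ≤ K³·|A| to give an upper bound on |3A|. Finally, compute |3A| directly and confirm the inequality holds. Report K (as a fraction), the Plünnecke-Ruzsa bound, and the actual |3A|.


|A| = 4.
Step 1: Compute A + A by enumerating all 16 pairs.
A + A = {-4, -1, 2, 4, 5, 7, 8, 12, 13, 14}, so |A + A| = 10.
Step 2: Doubling constant K = |A + A|/|A| = 10/4 = 10/4 ≈ 2.5000.
Step 3: Plünnecke-Ruzsa gives |3A| ≤ K³·|A| = (2.5000)³ · 4 ≈ 62.5000.
Step 4: Compute 3A = A + A + A directly by enumerating all triples (a,b,c) ∈ A³; |3A| = 19.
Step 5: Check 19 ≤ 62.5000? Yes ✓.

K = 10/4, Plünnecke-Ruzsa bound K³|A| ≈ 62.5000, |3A| = 19, inequality holds.


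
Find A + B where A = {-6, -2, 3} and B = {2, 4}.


A + B = {a + b : a ∈ A, b ∈ B}.
Enumerate all |A|·|B| = 3·2 = 6 pairs (a, b) and collect distinct sums.
a = -6: -6+2=-4, -6+4=-2
a = -2: -2+2=0, -2+4=2
a = 3: 3+2=5, 3+4=7
Collecting distinct sums: A + B = {-4, -2, 0, 2, 5, 7}
|A + B| = 6

A + B = {-4, -2, 0, 2, 5, 7}


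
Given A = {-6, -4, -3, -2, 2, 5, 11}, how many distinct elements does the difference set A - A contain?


A - A = {a - a' : a, a' ∈ A}; |A| = 7.
Bounds: 2|A|-1 ≤ |A - A| ≤ |A|² - |A| + 1, i.e. 13 ≤ |A - A| ≤ 43.
Note: 0 ∈ A - A always (from a - a). The set is symmetric: if d ∈ A - A then -d ∈ A - A.
Enumerate nonzero differences d = a - a' with a > a' (then include -d):
Positive differences: {1, 2, 3, 4, 5, 6, 7, 8, 9, 11, 13, 14, 15, 17}
Full difference set: {0} ∪ (positive diffs) ∪ (negative diffs).
|A - A| = 1 + 2·14 = 29 (matches direct enumeration: 29).

|A - A| = 29


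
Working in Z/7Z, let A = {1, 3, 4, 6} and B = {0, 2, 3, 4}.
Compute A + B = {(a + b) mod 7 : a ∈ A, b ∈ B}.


Work in Z/7Z: reduce every sum a + b modulo 7.
Enumerate all 16 pairs:
a = 1: 1+0=1, 1+2=3, 1+3=4, 1+4=5
a = 3: 3+0=3, 3+2=5, 3+3=6, 3+4=0
a = 4: 4+0=4, 4+2=6, 4+3=0, 4+4=1
a = 6: 6+0=6, 6+2=1, 6+3=2, 6+4=3
Distinct residues collected: {0, 1, 2, 3, 4, 5, 6}
|A + B| = 7 (out of 7 total residues).

A + B = {0, 1, 2, 3, 4, 5, 6}


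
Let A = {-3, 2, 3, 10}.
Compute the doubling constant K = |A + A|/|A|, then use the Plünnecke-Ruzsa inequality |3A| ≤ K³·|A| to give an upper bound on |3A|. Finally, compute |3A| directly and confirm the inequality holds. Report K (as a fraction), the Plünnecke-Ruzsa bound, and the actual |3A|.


|A| = 4.
Step 1: Compute A + A by enumerating all 16 pairs.
A + A = {-6, -1, 0, 4, 5, 6, 7, 12, 13, 20}, so |A + A| = 10.
Step 2: Doubling constant K = |A + A|/|A| = 10/4 = 10/4 ≈ 2.5000.
Step 3: Plünnecke-Ruzsa gives |3A| ≤ K³·|A| = (2.5000)³ · 4 ≈ 62.5000.
Step 4: Compute 3A = A + A + A directly by enumerating all triples (a,b,c) ∈ A³; |3A| = 19.
Step 5: Check 19 ≤ 62.5000? Yes ✓.

K = 10/4, Plünnecke-Ruzsa bound K³|A| ≈ 62.5000, |3A| = 19, inequality holds.


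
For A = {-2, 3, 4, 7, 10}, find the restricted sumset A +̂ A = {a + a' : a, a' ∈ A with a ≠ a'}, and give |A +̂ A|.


Restricted sumset: A +̂ A = {a + a' : a ∈ A, a' ∈ A, a ≠ a'}.
Equivalently, take A + A and drop any sum 2a that is achievable ONLY as a + a for a ∈ A (i.e. sums representable only with equal summands).
Enumerate pairs (a, a') with a < a' (symmetric, so each unordered pair gives one sum; this covers all a ≠ a'):
  -2 + 3 = 1
  -2 + 4 = 2
  -2 + 7 = 5
  -2 + 10 = 8
  3 + 4 = 7
  3 + 7 = 10
  3 + 10 = 13
  4 + 7 = 11
  4 + 10 = 14
  7 + 10 = 17
Collected distinct sums: {1, 2, 5, 7, 8, 10, 11, 13, 14, 17}
|A +̂ A| = 10
(Reference bound: |A +̂ A| ≥ 2|A| - 3 for |A| ≥ 2, with |A| = 5 giving ≥ 7.)

|A +̂ A| = 10


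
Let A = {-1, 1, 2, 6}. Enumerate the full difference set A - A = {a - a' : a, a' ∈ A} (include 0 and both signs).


A - A = {a - a' : a, a' ∈ A}.
Compute a - a' for each ordered pair (a, a'):
a = -1: -1--1=0, -1-1=-2, -1-2=-3, -1-6=-7
a = 1: 1--1=2, 1-1=0, 1-2=-1, 1-6=-5
a = 2: 2--1=3, 2-1=1, 2-2=0, 2-6=-4
a = 6: 6--1=7, 6-1=5, 6-2=4, 6-6=0
Collecting distinct values (and noting 0 appears from a-a):
A - A = {-7, -5, -4, -3, -2, -1, 0, 1, 2, 3, 4, 5, 7}
|A - A| = 13

A - A = {-7, -5, -4, -3, -2, -1, 0, 1, 2, 3, 4, 5, 7}


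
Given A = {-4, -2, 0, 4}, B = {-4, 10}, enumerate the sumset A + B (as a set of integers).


A + B = {a + b : a ∈ A, b ∈ B}.
Enumerate all |A|·|B| = 4·2 = 8 pairs (a, b) and collect distinct sums.
a = -4: -4+-4=-8, -4+10=6
a = -2: -2+-4=-6, -2+10=8
a = 0: 0+-4=-4, 0+10=10
a = 4: 4+-4=0, 4+10=14
Collecting distinct sums: A + B = {-8, -6, -4, 0, 6, 8, 10, 14}
|A + B| = 8

A + B = {-8, -6, -4, 0, 6, 8, 10, 14}


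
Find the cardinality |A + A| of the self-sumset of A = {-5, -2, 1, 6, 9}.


A + A = {a + a' : a, a' ∈ A}; |A| = 5.
General bounds: 2|A| - 1 ≤ |A + A| ≤ |A|(|A|+1)/2, i.e. 9 ≤ |A + A| ≤ 15.
Lower bound 2|A|-1 is attained iff A is an arithmetic progression.
Enumerate sums a + a' for a ≤ a' (symmetric, so this suffices):
a = -5: -5+-5=-10, -5+-2=-7, -5+1=-4, -5+6=1, -5+9=4
a = -2: -2+-2=-4, -2+1=-1, -2+6=4, -2+9=7
a = 1: 1+1=2, 1+6=7, 1+9=10
a = 6: 6+6=12, 6+9=15
a = 9: 9+9=18
Distinct sums: {-10, -7, -4, -1, 1, 2, 4, 7, 10, 12, 15, 18}
|A + A| = 12

|A + A| = 12


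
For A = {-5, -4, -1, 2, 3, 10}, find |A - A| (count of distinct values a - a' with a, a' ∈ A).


A - A = {a - a' : a, a' ∈ A}; |A| = 6.
Bounds: 2|A|-1 ≤ |A - A| ≤ |A|² - |A| + 1, i.e. 11 ≤ |A - A| ≤ 31.
Note: 0 ∈ A - A always (from a - a). The set is symmetric: if d ∈ A - A then -d ∈ A - A.
Enumerate nonzero differences d = a - a' with a > a' (then include -d):
Positive differences: {1, 3, 4, 6, 7, 8, 11, 14, 15}
Full difference set: {0} ∪ (positive diffs) ∪ (negative diffs).
|A - A| = 1 + 2·9 = 19 (matches direct enumeration: 19).

|A - A| = 19


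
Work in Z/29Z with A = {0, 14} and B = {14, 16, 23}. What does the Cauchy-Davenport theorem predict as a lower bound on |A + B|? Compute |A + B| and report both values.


Cauchy-Davenport: |A + B| ≥ min(p, |A| + |B| - 1) for A, B nonempty in Z/pZ.
|A| = 2, |B| = 3, p = 29.
CD lower bound = min(29, 2 + 3 - 1) = min(29, 4) = 4.
Compute A + B mod 29 directly:
a = 0: 0+14=14, 0+16=16, 0+23=23
a = 14: 14+14=28, 14+16=1, 14+23=8
A + B = {1, 8, 14, 16, 23, 28}, so |A + B| = 6.
Verify: 6 ≥ 4? Yes ✓.

CD lower bound = 4, actual |A + B| = 6.


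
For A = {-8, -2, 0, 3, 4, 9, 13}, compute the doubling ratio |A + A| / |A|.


|A| = 7.
Compute A + A by enumerating all 49 pairs.
A + A = {-16, -10, -8, -5, -4, -2, 0, 1, 2, 3, 4, 5, 6, 7, 8, 9, 11, 12, 13, 16, 17, 18, 22, 26}, so |A + A| = 24.
K = |A + A| / |A| = 24/7 (already in lowest terms) ≈ 3.4286.
Reference: AP of size 7 gives K = 13/7 ≈ 1.8571; a fully generic set of size 7 gives K ≈ 4.0000.

|A| = 7, |A + A| = 24, K = 24/7.


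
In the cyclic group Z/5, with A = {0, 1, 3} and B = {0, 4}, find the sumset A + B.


Work in Z/5Z: reduce every sum a + b modulo 5.
Enumerate all 6 pairs:
a = 0: 0+0=0, 0+4=4
a = 1: 1+0=1, 1+4=0
a = 3: 3+0=3, 3+4=2
Distinct residues collected: {0, 1, 2, 3, 4}
|A + B| = 5 (out of 5 total residues).

A + B = {0, 1, 2, 3, 4}


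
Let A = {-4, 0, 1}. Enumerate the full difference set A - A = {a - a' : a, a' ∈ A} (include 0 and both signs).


A - A = {a - a' : a, a' ∈ A}.
Compute a - a' for each ordered pair (a, a'):
a = -4: -4--4=0, -4-0=-4, -4-1=-5
a = 0: 0--4=4, 0-0=0, 0-1=-1
a = 1: 1--4=5, 1-0=1, 1-1=0
Collecting distinct values (and noting 0 appears from a-a):
A - A = {-5, -4, -1, 0, 1, 4, 5}
|A - A| = 7

A - A = {-5, -4, -1, 0, 1, 4, 5}


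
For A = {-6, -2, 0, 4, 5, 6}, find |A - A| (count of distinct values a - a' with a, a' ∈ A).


A - A = {a - a' : a, a' ∈ A}; |A| = 6.
Bounds: 2|A|-1 ≤ |A - A| ≤ |A|² - |A| + 1, i.e. 11 ≤ |A - A| ≤ 31.
Note: 0 ∈ A - A always (from a - a). The set is symmetric: if d ∈ A - A then -d ∈ A - A.
Enumerate nonzero differences d = a - a' with a > a' (then include -d):
Positive differences: {1, 2, 4, 5, 6, 7, 8, 10, 11, 12}
Full difference set: {0} ∪ (positive diffs) ∪ (negative diffs).
|A - A| = 1 + 2·10 = 21 (matches direct enumeration: 21).

|A - A| = 21


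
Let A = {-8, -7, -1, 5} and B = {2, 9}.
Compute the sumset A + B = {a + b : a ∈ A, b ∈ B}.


A + B = {a + b : a ∈ A, b ∈ B}.
Enumerate all |A|·|B| = 4·2 = 8 pairs (a, b) and collect distinct sums.
a = -8: -8+2=-6, -8+9=1
a = -7: -7+2=-5, -7+9=2
a = -1: -1+2=1, -1+9=8
a = 5: 5+2=7, 5+9=14
Collecting distinct sums: A + B = {-6, -5, 1, 2, 7, 8, 14}
|A + B| = 7

A + B = {-6, -5, 1, 2, 7, 8, 14}


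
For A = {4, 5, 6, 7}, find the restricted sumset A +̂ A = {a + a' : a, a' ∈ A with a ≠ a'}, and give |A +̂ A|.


Restricted sumset: A +̂ A = {a + a' : a ∈ A, a' ∈ A, a ≠ a'}.
Equivalently, take A + A and drop any sum 2a that is achievable ONLY as a + a for a ∈ A (i.e. sums representable only with equal summands).
Enumerate pairs (a, a') with a < a' (symmetric, so each unordered pair gives one sum; this covers all a ≠ a'):
  4 + 5 = 9
  4 + 6 = 10
  4 + 7 = 11
  5 + 6 = 11
  5 + 7 = 12
  6 + 7 = 13
Collected distinct sums: {9, 10, 11, 12, 13}
|A +̂ A| = 5
(Reference bound: |A +̂ A| ≥ 2|A| - 3 for |A| ≥ 2, with |A| = 4 giving ≥ 5.)

|A +̂ A| = 5


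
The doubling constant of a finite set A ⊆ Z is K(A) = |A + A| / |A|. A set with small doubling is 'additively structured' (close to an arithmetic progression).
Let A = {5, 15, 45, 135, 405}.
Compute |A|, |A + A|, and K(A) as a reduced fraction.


|A| = 5.
Compute A + A by enumerating all 25 pairs.
A + A = {10, 20, 30, 50, 60, 90, 140, 150, 180, 270, 410, 420, 450, 540, 810}, so |A + A| = 15.
K = |A + A| / |A| = 15/5 = 3/1 ≈ 3.0000.
Reference: AP of size 5 gives K = 9/5 ≈ 1.8000; a fully generic set of size 5 gives K ≈ 3.0000.

|A| = 5, |A + A| = 15, K = 15/5 = 3/1.


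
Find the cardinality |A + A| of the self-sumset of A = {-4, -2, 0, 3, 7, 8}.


A + A = {a + a' : a, a' ∈ A}; |A| = 6.
General bounds: 2|A| - 1 ≤ |A + A| ≤ |A|(|A|+1)/2, i.e. 11 ≤ |A + A| ≤ 21.
Lower bound 2|A|-1 is attained iff A is an arithmetic progression.
Enumerate sums a + a' for a ≤ a' (symmetric, so this suffices):
a = -4: -4+-4=-8, -4+-2=-6, -4+0=-4, -4+3=-1, -4+7=3, -4+8=4
a = -2: -2+-2=-4, -2+0=-2, -2+3=1, -2+7=5, -2+8=6
a = 0: 0+0=0, 0+3=3, 0+7=7, 0+8=8
a = 3: 3+3=6, 3+7=10, 3+8=11
a = 7: 7+7=14, 7+8=15
a = 8: 8+8=16
Distinct sums: {-8, -6, -4, -2, -1, 0, 1, 3, 4, 5, 6, 7, 8, 10, 11, 14, 15, 16}
|A + A| = 18

|A + A| = 18


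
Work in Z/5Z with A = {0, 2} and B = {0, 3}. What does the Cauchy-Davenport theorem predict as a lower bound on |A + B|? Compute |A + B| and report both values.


Cauchy-Davenport: |A + B| ≥ min(p, |A| + |B| - 1) for A, B nonempty in Z/pZ.
|A| = 2, |B| = 2, p = 5.
CD lower bound = min(5, 2 + 2 - 1) = min(5, 3) = 3.
Compute A + B mod 5 directly:
a = 0: 0+0=0, 0+3=3
a = 2: 2+0=2, 2+3=0
A + B = {0, 2, 3}, so |A + B| = 3.
Verify: 3 ≥ 3? Yes ✓.

CD lower bound = 3, actual |A + B| = 3.


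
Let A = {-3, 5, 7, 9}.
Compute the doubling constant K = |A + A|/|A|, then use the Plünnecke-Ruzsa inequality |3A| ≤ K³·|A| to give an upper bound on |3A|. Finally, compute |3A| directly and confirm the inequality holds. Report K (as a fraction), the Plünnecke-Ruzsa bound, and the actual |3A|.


|A| = 4.
Step 1: Compute A + A by enumerating all 16 pairs.
A + A = {-6, 2, 4, 6, 10, 12, 14, 16, 18}, so |A + A| = 9.
Step 2: Doubling constant K = |A + A|/|A| = 9/4 = 9/4 ≈ 2.2500.
Step 3: Plünnecke-Ruzsa gives |3A| ≤ K³·|A| = (2.2500)³ · 4 ≈ 45.5625.
Step 4: Compute 3A = A + A + A directly by enumerating all triples (a,b,c) ∈ A³; |3A| = 15.
Step 5: Check 15 ≤ 45.5625? Yes ✓.

K = 9/4, Plünnecke-Ruzsa bound K³|A| ≈ 45.5625, |3A| = 15, inequality holds.


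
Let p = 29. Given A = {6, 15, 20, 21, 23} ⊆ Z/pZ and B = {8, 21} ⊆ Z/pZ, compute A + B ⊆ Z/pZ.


Work in Z/29Z: reduce every sum a + b modulo 29.
Enumerate all 10 pairs:
a = 6: 6+8=14, 6+21=27
a = 15: 15+8=23, 15+21=7
a = 20: 20+8=28, 20+21=12
a = 21: 21+8=0, 21+21=13
a = 23: 23+8=2, 23+21=15
Distinct residues collected: {0, 2, 7, 12, 13, 14, 15, 23, 27, 28}
|A + B| = 10 (out of 29 total residues).

A + B = {0, 2, 7, 12, 13, 14, 15, 23, 27, 28}


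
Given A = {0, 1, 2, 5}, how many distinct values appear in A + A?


A + A = {a + a' : a, a' ∈ A}; |A| = 4.
General bounds: 2|A| - 1 ≤ |A + A| ≤ |A|(|A|+1)/2, i.e. 7 ≤ |A + A| ≤ 10.
Lower bound 2|A|-1 is attained iff A is an arithmetic progression.
Enumerate sums a + a' for a ≤ a' (symmetric, so this suffices):
a = 0: 0+0=0, 0+1=1, 0+2=2, 0+5=5
a = 1: 1+1=2, 1+2=3, 1+5=6
a = 2: 2+2=4, 2+5=7
a = 5: 5+5=10
Distinct sums: {0, 1, 2, 3, 4, 5, 6, 7, 10}
|A + A| = 9

|A + A| = 9


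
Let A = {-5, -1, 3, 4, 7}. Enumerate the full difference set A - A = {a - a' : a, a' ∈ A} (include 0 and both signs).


A - A = {a - a' : a, a' ∈ A}.
Compute a - a' for each ordered pair (a, a'):
a = -5: -5--5=0, -5--1=-4, -5-3=-8, -5-4=-9, -5-7=-12
a = -1: -1--5=4, -1--1=0, -1-3=-4, -1-4=-5, -1-7=-8
a = 3: 3--5=8, 3--1=4, 3-3=0, 3-4=-1, 3-7=-4
a = 4: 4--5=9, 4--1=5, 4-3=1, 4-4=0, 4-7=-3
a = 7: 7--5=12, 7--1=8, 7-3=4, 7-4=3, 7-7=0
Collecting distinct values (and noting 0 appears from a-a):
A - A = {-12, -9, -8, -5, -4, -3, -1, 0, 1, 3, 4, 5, 8, 9, 12}
|A - A| = 15

A - A = {-12, -9, -8, -5, -4, -3, -1, 0, 1, 3, 4, 5, 8, 9, 12}


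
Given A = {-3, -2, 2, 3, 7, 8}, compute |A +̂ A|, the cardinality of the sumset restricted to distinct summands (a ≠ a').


Restricted sumset: A +̂ A = {a + a' : a ∈ A, a' ∈ A, a ≠ a'}.
Equivalently, take A + A and drop any sum 2a that is achievable ONLY as a + a for a ∈ A (i.e. sums representable only with equal summands).
Enumerate pairs (a, a') with a < a' (symmetric, so each unordered pair gives one sum; this covers all a ≠ a'):
  -3 + -2 = -5
  -3 + 2 = -1
  -3 + 3 = 0
  -3 + 7 = 4
  -3 + 8 = 5
  -2 + 2 = 0
  -2 + 3 = 1
  -2 + 7 = 5
  -2 + 8 = 6
  2 + 3 = 5
  2 + 7 = 9
  2 + 8 = 10
  3 + 7 = 10
  3 + 8 = 11
  7 + 8 = 15
Collected distinct sums: {-5, -1, 0, 1, 4, 5, 6, 9, 10, 11, 15}
|A +̂ A| = 11
(Reference bound: |A +̂ A| ≥ 2|A| - 3 for |A| ≥ 2, with |A| = 6 giving ≥ 9.)

|A +̂ A| = 11


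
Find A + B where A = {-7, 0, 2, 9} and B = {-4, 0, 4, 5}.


A + B = {a + b : a ∈ A, b ∈ B}.
Enumerate all |A|·|B| = 4·4 = 16 pairs (a, b) and collect distinct sums.
a = -7: -7+-4=-11, -7+0=-7, -7+4=-3, -7+5=-2
a = 0: 0+-4=-4, 0+0=0, 0+4=4, 0+5=5
a = 2: 2+-4=-2, 2+0=2, 2+4=6, 2+5=7
a = 9: 9+-4=5, 9+0=9, 9+4=13, 9+5=14
Collecting distinct sums: A + B = {-11, -7, -4, -3, -2, 0, 2, 4, 5, 6, 7, 9, 13, 14}
|A + B| = 14

A + B = {-11, -7, -4, -3, -2, 0, 2, 4, 5, 6, 7, 9, 13, 14}


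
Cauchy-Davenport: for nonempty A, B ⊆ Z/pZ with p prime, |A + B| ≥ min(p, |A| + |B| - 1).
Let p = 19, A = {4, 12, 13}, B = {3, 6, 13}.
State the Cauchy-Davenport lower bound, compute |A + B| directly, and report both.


Cauchy-Davenport: |A + B| ≥ min(p, |A| + |B| - 1) for A, B nonempty in Z/pZ.
|A| = 3, |B| = 3, p = 19.
CD lower bound = min(19, 3 + 3 - 1) = min(19, 5) = 5.
Compute A + B mod 19 directly:
a = 4: 4+3=7, 4+6=10, 4+13=17
a = 12: 12+3=15, 12+6=18, 12+13=6
a = 13: 13+3=16, 13+6=0, 13+13=7
A + B = {0, 6, 7, 10, 15, 16, 17, 18}, so |A + B| = 8.
Verify: 8 ≥ 5? Yes ✓.

CD lower bound = 5, actual |A + B| = 8.


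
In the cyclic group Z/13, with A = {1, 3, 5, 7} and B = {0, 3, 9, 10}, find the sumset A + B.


Work in Z/13Z: reduce every sum a + b modulo 13.
Enumerate all 16 pairs:
a = 1: 1+0=1, 1+3=4, 1+9=10, 1+10=11
a = 3: 3+0=3, 3+3=6, 3+9=12, 3+10=0
a = 5: 5+0=5, 5+3=8, 5+9=1, 5+10=2
a = 7: 7+0=7, 7+3=10, 7+9=3, 7+10=4
Distinct residues collected: {0, 1, 2, 3, 4, 5, 6, 7, 8, 10, 11, 12}
|A + B| = 12 (out of 13 total residues).

A + B = {0, 1, 2, 3, 4, 5, 6, 7, 8, 10, 11, 12}


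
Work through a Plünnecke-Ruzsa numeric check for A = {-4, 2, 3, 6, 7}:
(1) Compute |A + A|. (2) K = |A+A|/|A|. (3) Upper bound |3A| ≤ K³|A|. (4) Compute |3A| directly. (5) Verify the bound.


|A| = 5.
Step 1: Compute A + A by enumerating all 25 pairs.
A + A = {-8, -2, -1, 2, 3, 4, 5, 6, 8, 9, 10, 12, 13, 14}, so |A + A| = 14.
Step 2: Doubling constant K = |A + A|/|A| = 14/5 = 14/5 ≈ 2.8000.
Step 3: Plünnecke-Ruzsa gives |3A| ≤ K³·|A| = (2.8000)³ · 5 ≈ 109.7600.
Step 4: Compute 3A = A + A + A directly by enumerating all triples (a,b,c) ∈ A³; |3A| = 26.
Step 5: Check 26 ≤ 109.7600? Yes ✓.

K = 14/5, Plünnecke-Ruzsa bound K³|A| ≈ 109.7600, |3A| = 26, inequality holds.


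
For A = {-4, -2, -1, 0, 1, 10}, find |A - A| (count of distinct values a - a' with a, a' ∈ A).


A - A = {a - a' : a, a' ∈ A}; |A| = 6.
Bounds: 2|A|-1 ≤ |A - A| ≤ |A|² - |A| + 1, i.e. 11 ≤ |A - A| ≤ 31.
Note: 0 ∈ A - A always (from a - a). The set is symmetric: if d ∈ A - A then -d ∈ A - A.
Enumerate nonzero differences d = a - a' with a > a' (then include -d):
Positive differences: {1, 2, 3, 4, 5, 9, 10, 11, 12, 14}
Full difference set: {0} ∪ (positive diffs) ∪ (negative diffs).
|A - A| = 1 + 2·10 = 21 (matches direct enumeration: 21).

|A - A| = 21


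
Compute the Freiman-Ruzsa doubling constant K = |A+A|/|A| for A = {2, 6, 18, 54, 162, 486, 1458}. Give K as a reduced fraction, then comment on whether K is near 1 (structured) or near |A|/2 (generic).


|A| = 7.
Compute A + A by enumerating all 49 pairs.
A + A = {4, 8, 12, 20, 24, 36, 56, 60, 72, 108, 164, 168, 180, 216, 324, 488, 492, 504, 540, 648, 972, 1460, 1464, 1476, 1512, 1620, 1944, 2916}, so |A + A| = 28.
K = |A + A| / |A| = 28/7 = 4/1 ≈ 4.0000.
Reference: AP of size 7 gives K = 13/7 ≈ 1.8571; a fully generic set of size 7 gives K ≈ 4.0000.

|A| = 7, |A + A| = 28, K = 28/7 = 4/1.


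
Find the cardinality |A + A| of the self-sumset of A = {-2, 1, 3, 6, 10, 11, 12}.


A + A = {a + a' : a, a' ∈ A}; |A| = 7.
General bounds: 2|A| - 1 ≤ |A + A| ≤ |A|(|A|+1)/2, i.e. 13 ≤ |A + A| ≤ 28.
Lower bound 2|A|-1 is attained iff A is an arithmetic progression.
Enumerate sums a + a' for a ≤ a' (symmetric, so this suffices):
a = -2: -2+-2=-4, -2+1=-1, -2+3=1, -2+6=4, -2+10=8, -2+11=9, -2+12=10
a = 1: 1+1=2, 1+3=4, 1+6=7, 1+10=11, 1+11=12, 1+12=13
a = 3: 3+3=6, 3+6=9, 3+10=13, 3+11=14, 3+12=15
a = 6: 6+6=12, 6+10=16, 6+11=17, 6+12=18
a = 10: 10+10=20, 10+11=21, 10+12=22
a = 11: 11+11=22, 11+12=23
a = 12: 12+12=24
Distinct sums: {-4, -1, 1, 2, 4, 6, 7, 8, 9, 10, 11, 12, 13, 14, 15, 16, 17, 18, 20, 21, 22, 23, 24}
|A + A| = 23

|A + A| = 23


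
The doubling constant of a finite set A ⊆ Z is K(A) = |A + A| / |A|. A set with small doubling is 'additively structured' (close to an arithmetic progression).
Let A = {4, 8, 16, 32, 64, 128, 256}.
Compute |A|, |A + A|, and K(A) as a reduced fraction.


|A| = 7.
Compute A + A by enumerating all 49 pairs.
A + A = {8, 12, 16, 20, 24, 32, 36, 40, 48, 64, 68, 72, 80, 96, 128, 132, 136, 144, 160, 192, 256, 260, 264, 272, 288, 320, 384, 512}, so |A + A| = 28.
K = |A + A| / |A| = 28/7 = 4/1 ≈ 4.0000.
Reference: AP of size 7 gives K = 13/7 ≈ 1.8571; a fully generic set of size 7 gives K ≈ 4.0000.

|A| = 7, |A + A| = 28, K = 28/7 = 4/1.


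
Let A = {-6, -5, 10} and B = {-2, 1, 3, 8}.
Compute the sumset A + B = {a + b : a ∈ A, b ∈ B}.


A + B = {a + b : a ∈ A, b ∈ B}.
Enumerate all |A|·|B| = 3·4 = 12 pairs (a, b) and collect distinct sums.
a = -6: -6+-2=-8, -6+1=-5, -6+3=-3, -6+8=2
a = -5: -5+-2=-7, -5+1=-4, -5+3=-2, -5+8=3
a = 10: 10+-2=8, 10+1=11, 10+3=13, 10+8=18
Collecting distinct sums: A + B = {-8, -7, -5, -4, -3, -2, 2, 3, 8, 11, 13, 18}
|A + B| = 12

A + B = {-8, -7, -5, -4, -3, -2, 2, 3, 8, 11, 13, 18}


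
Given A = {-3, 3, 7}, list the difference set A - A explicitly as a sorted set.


A - A = {a - a' : a, a' ∈ A}.
Compute a - a' for each ordered pair (a, a'):
a = -3: -3--3=0, -3-3=-6, -3-7=-10
a = 3: 3--3=6, 3-3=0, 3-7=-4
a = 7: 7--3=10, 7-3=4, 7-7=0
Collecting distinct values (and noting 0 appears from a-a):
A - A = {-10, -6, -4, 0, 4, 6, 10}
|A - A| = 7

A - A = {-10, -6, -4, 0, 4, 6, 10}


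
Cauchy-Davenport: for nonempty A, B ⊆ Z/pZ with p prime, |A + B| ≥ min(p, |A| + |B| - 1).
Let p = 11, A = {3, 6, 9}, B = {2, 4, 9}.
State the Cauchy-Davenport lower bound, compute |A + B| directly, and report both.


Cauchy-Davenport: |A + B| ≥ min(p, |A| + |B| - 1) for A, B nonempty in Z/pZ.
|A| = 3, |B| = 3, p = 11.
CD lower bound = min(11, 3 + 3 - 1) = min(11, 5) = 5.
Compute A + B mod 11 directly:
a = 3: 3+2=5, 3+4=7, 3+9=1
a = 6: 6+2=8, 6+4=10, 6+9=4
a = 9: 9+2=0, 9+4=2, 9+9=7
A + B = {0, 1, 2, 4, 5, 7, 8, 10}, so |A + B| = 8.
Verify: 8 ≥ 5? Yes ✓.

CD lower bound = 5, actual |A + B| = 8.


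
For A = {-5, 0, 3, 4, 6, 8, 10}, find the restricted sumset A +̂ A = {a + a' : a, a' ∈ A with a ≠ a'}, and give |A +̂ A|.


Restricted sumset: A +̂ A = {a + a' : a ∈ A, a' ∈ A, a ≠ a'}.
Equivalently, take A + A and drop any sum 2a that is achievable ONLY as a + a for a ∈ A (i.e. sums representable only with equal summands).
Enumerate pairs (a, a') with a < a' (symmetric, so each unordered pair gives one sum; this covers all a ≠ a'):
  -5 + 0 = -5
  -5 + 3 = -2
  -5 + 4 = -1
  -5 + 6 = 1
  -5 + 8 = 3
  -5 + 10 = 5
  0 + 3 = 3
  0 + 4 = 4
  0 + 6 = 6
  0 + 8 = 8
  0 + 10 = 10
  3 + 4 = 7
  3 + 6 = 9
  3 + 8 = 11
  3 + 10 = 13
  4 + 6 = 10
  4 + 8 = 12
  4 + 10 = 14
  6 + 8 = 14
  6 + 10 = 16
  8 + 10 = 18
Collected distinct sums: {-5, -2, -1, 1, 3, 4, 5, 6, 7, 8, 9, 10, 11, 12, 13, 14, 16, 18}
|A +̂ A| = 18
(Reference bound: |A +̂ A| ≥ 2|A| - 3 for |A| ≥ 2, with |A| = 7 giving ≥ 11.)

|A +̂ A| = 18


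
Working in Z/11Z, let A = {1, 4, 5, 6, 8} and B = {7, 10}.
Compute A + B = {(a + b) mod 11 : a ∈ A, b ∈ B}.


Work in Z/11Z: reduce every sum a + b modulo 11.
Enumerate all 10 pairs:
a = 1: 1+7=8, 1+10=0
a = 4: 4+7=0, 4+10=3
a = 5: 5+7=1, 5+10=4
a = 6: 6+7=2, 6+10=5
a = 8: 8+7=4, 8+10=7
Distinct residues collected: {0, 1, 2, 3, 4, 5, 7, 8}
|A + B| = 8 (out of 11 total residues).

A + B = {0, 1, 2, 3, 4, 5, 7, 8}


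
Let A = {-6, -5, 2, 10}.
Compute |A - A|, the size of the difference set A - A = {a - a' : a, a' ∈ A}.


A - A = {a - a' : a, a' ∈ A}; |A| = 4.
Bounds: 2|A|-1 ≤ |A - A| ≤ |A|² - |A| + 1, i.e. 7 ≤ |A - A| ≤ 13.
Note: 0 ∈ A - A always (from a - a). The set is symmetric: if d ∈ A - A then -d ∈ A - A.
Enumerate nonzero differences d = a - a' with a > a' (then include -d):
Positive differences: {1, 7, 8, 15, 16}
Full difference set: {0} ∪ (positive diffs) ∪ (negative diffs).
|A - A| = 1 + 2·5 = 11 (matches direct enumeration: 11).

|A - A| = 11


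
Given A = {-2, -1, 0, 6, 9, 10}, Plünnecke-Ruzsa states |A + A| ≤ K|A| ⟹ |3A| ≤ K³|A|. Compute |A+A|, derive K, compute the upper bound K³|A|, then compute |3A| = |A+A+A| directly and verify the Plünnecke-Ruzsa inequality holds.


|A| = 6.
Step 1: Compute A + A by enumerating all 36 pairs.
A + A = {-4, -3, -2, -1, 0, 4, 5, 6, 7, 8, 9, 10, 12, 15, 16, 18, 19, 20}, so |A + A| = 18.
Step 2: Doubling constant K = |A + A|/|A| = 18/6 = 18/6 ≈ 3.0000.
Step 3: Plünnecke-Ruzsa gives |3A| ≤ K³·|A| = (3.0000)³ · 6 ≈ 162.0000.
Step 4: Compute 3A = A + A + A directly by enumerating all triples (a,b,c) ∈ A³; |3A| = 35.
Step 5: Check 35 ≤ 162.0000? Yes ✓.

K = 18/6, Plünnecke-Ruzsa bound K³|A| ≈ 162.0000, |3A| = 35, inequality holds.
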